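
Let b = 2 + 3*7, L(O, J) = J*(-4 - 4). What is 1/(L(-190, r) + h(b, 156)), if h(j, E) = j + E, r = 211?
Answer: -1/1509 ≈ -0.00066269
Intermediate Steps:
L(O, J) = -8*J (L(O, J) = J*(-8) = -8*J)
b = 23 (b = 2 + 21 = 23)
h(j, E) = E + j
1/(L(-190, r) + h(b, 156)) = 1/(-8*211 + (156 + 23)) = 1/(-1688 + 179) = 1/(-1509) = -1/1509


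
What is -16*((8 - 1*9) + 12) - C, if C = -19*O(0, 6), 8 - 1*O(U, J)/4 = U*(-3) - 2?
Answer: 584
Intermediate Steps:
O(U, J) = 40 + 12*U (O(U, J) = 32 - 4*(U*(-3) - 2) = 32 - 4*(-3*U - 2) = 32 - 4*(-2 - 3*U) = 32 + (8 + 12*U) = 40 + 12*U)
C = -760 (C = -19*(40 + 12*0) = -19*(40 + 0) = -19*40 = -760)
-16*((8 - 1*9) + 12) - C = -16*((8 - 1*9) + 12) - 1*(-760) = -16*((8 - 9) + 12) + 760 = -16*(-1 + 12) + 760 = -16*11 + 760 = -176 + 760 = 584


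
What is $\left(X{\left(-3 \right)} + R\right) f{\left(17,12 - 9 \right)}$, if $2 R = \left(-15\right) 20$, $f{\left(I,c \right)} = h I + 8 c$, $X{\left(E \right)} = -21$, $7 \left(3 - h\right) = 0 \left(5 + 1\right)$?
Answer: $-12825$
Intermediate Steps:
$h = 3$ ($h = 3 - \frac{0 \left(5 + 1\right)}{7} = 3 - \frac{0 \cdot 6}{7} = 3 - 0 = 3 + 0 = 3$)
$f{\left(I,c \right)} = 3 I + 8 c$
$R = -150$ ($R = \frac{\left(-15\right) 20}{2} = \frac{1}{2} \left(-300\right) = -150$)
$\left(X{\left(-3 \right)} + R\right) f{\left(17,12 - 9 \right)} = \left(-21 - 150\right) \left(3 \cdot 17 + 8 \left(12 - 9\right)\right) = - 171 \left(51 + 8 \cdot 3\right) = - 171 \left(51 + 24\right) = \left(-171\right) 75 = -12825$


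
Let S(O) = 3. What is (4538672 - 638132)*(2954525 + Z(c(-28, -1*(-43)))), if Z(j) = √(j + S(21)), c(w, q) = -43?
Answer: 11524242943500 + 7801080*I*√10 ≈ 1.1524e+13 + 2.4669e+7*I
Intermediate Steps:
Z(j) = √(3 + j) (Z(j) = √(j + 3) = √(3 + j))
(4538672 - 638132)*(2954525 + Z(c(-28, -1*(-43)))) = (4538672 - 638132)*(2954525 + √(3 - 43)) = 3900540*(2954525 + √(-40)) = 3900540*(2954525 + 2*I*√10) = 11524242943500 + 7801080*I*√10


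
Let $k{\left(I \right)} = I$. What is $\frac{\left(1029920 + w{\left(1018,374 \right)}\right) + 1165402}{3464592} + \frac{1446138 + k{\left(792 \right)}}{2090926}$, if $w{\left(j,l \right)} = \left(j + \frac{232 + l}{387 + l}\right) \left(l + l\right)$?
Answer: $\frac{2130169945638011}{1378210094889528} \approx 1.5456$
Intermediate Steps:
$w{\left(j,l \right)} = 2 l \left(j + \frac{232 + l}{387 + l}\right)$ ($w{\left(j,l \right)} = \left(j + \frac{232 + l}{387 + l}\right) 2 l = 2 l \left(j + \frac{232 + l}{387 + l}\right)$)
$\frac{\left(1029920 + w{\left(1018,374 \right)}\right) + 1165402}{3464592} + \frac{1446138 + k{\left(792 \right)}}{2090926} = \frac{\left(1029920 + 2 \cdot 374 \frac{1}{387 + 374} \left(232 + 374 + 387 \cdot 1018 + 1018 \cdot 374\right)\right) + 1165402}{3464592} + \frac{1446138 + 792}{2090926} = \left(\left(1029920 + 2 \cdot 374 \cdot \frac{1}{761} \left(232 + 374 + 393966 + 380732\right)\right) + 1165402\right) \frac{1}{3464592} + 1446930 \cdot \frac{1}{2090926} = \left(\left(1029920 + 2 \cdot 374 \cdot \frac{1}{761} \cdot 775304\right) + 1165402\right) \frac{1}{3464592} + \frac{723465}{1045463} = \left(\left(1029920 + \frac{579927392}{761}\right) + 1165402\right) \frac{1}{3464592} + \frac{723465}{1045463} = \left(\frac{1363696512}{761} + 1165402\right) \frac{1}{3464592} + \frac{723465}{1045463} = \frac{2250567434}{761} \cdot \frac{1}{3464592} + \frac{723465}{1045463} = \frac{1125283717}{1318277256} + \frac{723465}{1045463} = \frac{2130169945638011}{1378210094889528}$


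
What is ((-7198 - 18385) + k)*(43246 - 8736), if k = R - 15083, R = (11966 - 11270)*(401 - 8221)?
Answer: -189231650860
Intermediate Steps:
R = -5442720 (R = 696*(-7820) = -5442720)
k = -5457803 (k = -5442720 - 15083 = -5457803)
((-7198 - 18385) + k)*(43246 - 8736) = ((-7198 - 18385) - 5457803)*(43246 - 8736) = (-25583 - 5457803)*34510 = -5483386*34510 = -189231650860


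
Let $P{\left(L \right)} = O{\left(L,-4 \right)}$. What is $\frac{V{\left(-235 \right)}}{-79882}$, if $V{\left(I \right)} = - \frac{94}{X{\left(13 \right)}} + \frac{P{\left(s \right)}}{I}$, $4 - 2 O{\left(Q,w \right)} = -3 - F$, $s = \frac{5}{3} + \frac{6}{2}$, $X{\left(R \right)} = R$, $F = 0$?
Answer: $\frac{44271}{488079020} \approx 9.0705 \cdot 10^{-5}$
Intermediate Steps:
$s = \frac{14}{3}$ ($s = 5 \cdot \frac{1}{3} + 6 \cdot \frac{1}{2} = \frac{5}{3} + 3 = \frac{14}{3} \approx 4.6667$)
$O{\left(Q,w \right)} = \frac{7}{2}$ ($O{\left(Q,w \right)} = 2 - \frac{-3 - 0}{2} = 2 - \frac{-3 + 0}{2} = 2 - - \frac{3}{2} = 2 + \frac{3}{2} = \frac{7}{2}$)
$P{\left(L \right)} = \frac{7}{2}$
$V{\left(I \right)} = - \frac{94}{13} + \frac{7}{2 I}$
$\frac{V{\left(-235 \right)}}{-79882} = \frac{\frac{1}{26} \frac{1}{-235} \left(91 - -44180\right)}{-79882} = \frac{1}{26} \left(- \frac{1}{235}\right) \left(91 + 44180\right) \left(- \frac{1}{79882}\right) = \frac{1}{26} \left(- \frac{1}{235}\right) 44271 \left(- \frac{1}{79882}\right) = \left(- \frac{44271}{6110}\right) \left(- \frac{1}{79882}\right) = \frac{44271}{488079020}$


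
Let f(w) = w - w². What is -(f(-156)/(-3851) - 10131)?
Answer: 38989989/3851 ≈ 10125.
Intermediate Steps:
-(f(-156)/(-3851) - 10131) = -(-156*(1 - 1*(-156))/(-3851) - 10131) = -(-156*(1 + 156)*(-1/3851) - 10131) = -(-156*157*(-1/3851) - 10131) = -(-24492*(-1/3851) - 10131) = -(24492/3851 - 10131) = -1*(-38989989/3851) = 38989989/3851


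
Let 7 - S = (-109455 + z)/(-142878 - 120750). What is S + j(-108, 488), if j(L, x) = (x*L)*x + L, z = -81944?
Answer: -6780420872483/263628 ≈ -2.5720e+7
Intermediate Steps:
j(L, x) = L + L*x**2 (j(L, x) = (L*x)*x + L = L*x**2 + L = L + L*x**2)
S = 1653997/263628 (S = 7 - (-109455 - 81944)/(-142878 - 120750) = 7 - (-191399)/(-263628) = 7 - (-191399)*(-1)/263628 = 7 - 1*191399/263628 = 7 - 191399/263628 = 1653997/263628 ≈ 6.2740)
S + j(-108, 488) = 1653997/263628 - 108*(1 + 488**2) = 1653997/263628 - 108*(1 + 238144) = 1653997/263628 - 108*238145 = 1653997/263628 - 25719660 = -6780420872483/263628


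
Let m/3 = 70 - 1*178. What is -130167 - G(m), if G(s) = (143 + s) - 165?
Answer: -129821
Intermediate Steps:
m = -324 (m = 3*(70 - 1*178) = 3*(70 - 178) = 3*(-108) = -324)
G(s) = -22 + s
-130167 - G(m) = -130167 - (-22 - 324) = -130167 - 1*(-346) = -130167 + 346 = -129821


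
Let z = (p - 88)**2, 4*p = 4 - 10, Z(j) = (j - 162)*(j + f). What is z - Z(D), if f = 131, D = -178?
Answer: -31879/4 ≈ -7969.8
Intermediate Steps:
Z(j) = (-162 + j)*(131 + j) (Z(j) = (j - 162)*(j + 131) = (-162 + j)*(131 + j))
p = -3/2 (p = (4 - 10)/4 = (1/4)*(-6) = -3/2 ≈ -1.5000)
z = 32041/4 (z = (-3/2 - 88)**2 = (-179/2)**2 = 32041/4 ≈ 8010.3)
z - Z(D) = 32041/4 - (-21222 + (-178)**2 - 31*(-178)) = 32041/4 - (-21222 + 31684 + 5518) = 32041/4 - 1*15980 = 32041/4 - 15980 = -31879/4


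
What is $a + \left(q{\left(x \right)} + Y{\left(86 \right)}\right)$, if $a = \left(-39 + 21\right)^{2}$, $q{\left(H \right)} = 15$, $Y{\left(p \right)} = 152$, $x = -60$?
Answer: $491$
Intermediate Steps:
$a = 324$ ($a = \left(-18\right)^{2} = 324$)
$a + \left(q{\left(x \right)} + Y{\left(86 \right)}\right) = 324 + \left(15 + 152\right) = 324 + 167 = 491$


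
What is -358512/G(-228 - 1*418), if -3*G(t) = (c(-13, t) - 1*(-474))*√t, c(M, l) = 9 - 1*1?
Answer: -268884*I*√646/77843 ≈ -87.793*I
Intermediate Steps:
c(M, l) = 8 (c(M, l) = 9 - 1 = 8)
G(t) = -482*√t/3 (G(t) = -(8 - 1*(-474))*√t/3 = -(8 + 474)*√t/3 = -482*√t/3)
-358512/G(-228 - 1*418) = -358512*(-3/(482*√(-228 - 1*418))) = -358512*(-3/(482*√(-228 - 418))) = -358512*3*I*√646/311372 = -268884*I*√646/77843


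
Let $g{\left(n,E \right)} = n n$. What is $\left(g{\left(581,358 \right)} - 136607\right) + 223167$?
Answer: $424121$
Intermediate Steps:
$g{\left(n,E \right)} = n^{2}$
$\left(g{\left(581,358 \right)} - 136607\right) + 223167 = \left(581^{2} - 136607\right) + 223167 = \left(337561 - 136607\right) + 223167 = 200954 + 223167 = 424121$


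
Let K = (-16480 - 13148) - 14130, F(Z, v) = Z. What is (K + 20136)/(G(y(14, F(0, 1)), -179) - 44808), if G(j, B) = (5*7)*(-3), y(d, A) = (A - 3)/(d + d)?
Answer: 7874/14971 ≈ 0.52595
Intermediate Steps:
y(d, A) = (-3 + A)/(2*d) (y(d, A) = (-3 + A)/((2*d)) = (-3 + A)*(1/(2*d)) = (-3 + A)/(2*d))
G(j, B) = -105 (G(j, B) = 35*(-3) = -105)
K = -43758 (K = -29628 - 14130 = -43758)
(K + 20136)/(G(y(14, F(0, 1)), -179) - 44808) = (-43758 + 20136)/(-105 - 44808) = -23622/(-44913) = -23622*(-1/44913) = 7874/14971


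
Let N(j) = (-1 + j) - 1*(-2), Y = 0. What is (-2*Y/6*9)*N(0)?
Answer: 0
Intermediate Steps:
N(j) = 1 + j (N(j) = (-1 + j) + 2 = 1 + j)
(-2*Y/6*9)*N(0) = (-0/6*9)*(1 + 0) = (-0/6*9)*1 = (-2*0*9)*1 = (0*9)*1 = 0*1 = 0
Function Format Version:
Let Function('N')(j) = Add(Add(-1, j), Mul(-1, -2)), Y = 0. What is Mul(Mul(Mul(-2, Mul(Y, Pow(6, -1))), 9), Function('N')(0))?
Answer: 0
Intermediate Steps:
Function('N')(j) = Add(1, j) (Function('N')(j) = Add(Add(-1, j), 2) = Add(1, j))
Mul(Mul(Mul(-2, Mul(Y, Pow(6, -1))), 9), Function('N')(0)) = Mul(Mul(Mul(-2, Mul(0, Pow(6, -1))), 9), Add(1, 0)) = Mul(Mul(Mul(-2, Mul(0, Rational(1, 6))), 9), 1) = Mul(Mul(Mul(-2, 0), 9), 1) = Mul(Mul(0, 9), 1) = Mul(0, 1) = 0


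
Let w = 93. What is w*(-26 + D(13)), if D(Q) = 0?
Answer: -2418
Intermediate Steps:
w*(-26 + D(13)) = 93*(-26 + 0) = 93*(-26) = -2418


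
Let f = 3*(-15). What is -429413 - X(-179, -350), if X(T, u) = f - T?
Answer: -429547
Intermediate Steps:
f = -45
X(T, u) = -45 - T
-429413 - X(-179, -350) = -429413 - (-45 - 1*(-179)) = -429413 - (-45 + 179) = -429413 - 1*134 = -429413 - 134 = -429547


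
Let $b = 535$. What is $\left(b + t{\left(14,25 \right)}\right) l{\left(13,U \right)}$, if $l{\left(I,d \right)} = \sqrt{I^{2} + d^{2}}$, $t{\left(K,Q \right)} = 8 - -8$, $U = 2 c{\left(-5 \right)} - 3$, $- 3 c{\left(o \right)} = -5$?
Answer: $\frac{551 \sqrt{1522}}{3} \approx 7165.4$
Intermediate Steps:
$c{\left(o \right)} = \frac{5}{3}$ ($c{\left(o \right)} = \left(- \frac{1}{3}\right) \left(-5\right) = \frac{5}{3}$)
$U = \frac{1}{3}$ ($U = 2 \cdot \frac{5}{3} - 3 = \frac{10}{3} - 3 = \frac{1}{3} \approx 0.33333$)
$t{\left(K,Q \right)} = 16$ ($t{\left(K,Q \right)} = 8 + 8 = 16$)
$\left(b + t{\left(14,25 \right)}\right) l{\left(13,U \right)} = \left(535 + 16\right) \sqrt{13^{2} + \left(\frac{1}{3}\right)^{2}} = 551 \sqrt{169 + \frac{1}{9}} = 551 \sqrt{\frac{1522}{9}} = 551 \frac{\sqrt{1522}}{3} = \frac{551 \sqrt{1522}}{3}$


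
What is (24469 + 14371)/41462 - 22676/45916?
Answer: 105398141/237971149 ≈ 0.44290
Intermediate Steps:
(24469 + 14371)/41462 - 22676/45916 = 38840*(1/41462) - 22676*1/45916 = 19420/20731 - 5669/11479 = 105398141/237971149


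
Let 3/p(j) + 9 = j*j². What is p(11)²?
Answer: 9/1747684 ≈ 5.1497e-6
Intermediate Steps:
p(j) = 3/(-9 + j³) (p(j) = 3/(-9 + j*j²) = 3/(-9 + j³))
p(11)² = (3/(-9 + 11³))² = (3/(-9 + 1331))² = (3/1322)² = 9/1747684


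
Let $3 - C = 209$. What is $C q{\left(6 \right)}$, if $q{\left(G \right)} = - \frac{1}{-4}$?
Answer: $- \frac{103}{2} \approx -51.5$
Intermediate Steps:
$q{\left(G \right)} = \frac{1}{4}$ ($q{\left(G \right)} = \left(-1\right) \left(- \frac{1}{4}\right) = \frac{1}{4}$)
$C = -206$ ($C = 3 - 209 = -206$)
$C q{\left(6 \right)} = \left(-206\right) \frac{1}{4} = - \frac{103}{2}$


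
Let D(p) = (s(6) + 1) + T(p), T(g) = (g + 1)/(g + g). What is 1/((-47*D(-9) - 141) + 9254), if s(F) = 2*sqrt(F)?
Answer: 366327/3311321270 + 3807*sqrt(6)/3311321270 ≈ 0.00011344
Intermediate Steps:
T(g) = (1 + g)/(2*g) (T(g) = (1 + g)/((2*g)) = (1 + g)*(1/(2*g)) = (1 + g)/(2*g))
D(p) = 1 + 2*sqrt(6) + (1 + p)/(2*p) (D(p) = (2*sqrt(6) + 1) + (1 + p)/(2*p) = (1 + 2*sqrt(6)) + (1 + p)/(2*p) = 1 + 2*sqrt(6) + (1 + p)/(2*p))
1/((-47*D(-9) - 141) + 9254) = 1/((-47*(3/2 + (1/2)/(-9) + 2*sqrt(6)) - 141) + 9254) = 1/((-47*(3/2 + (1/2)*(-1/9) + 2*sqrt(6)) - 141) + 9254) = 1/((-47*(3/2 - 1/18 + 2*sqrt(6)) - 141) + 9254) = 1/((-47*(13/9 + 2*sqrt(6)) - 141) + 9254) = 1/(((-611/9 - 94*sqrt(6)) - 141) + 9254) = 1/((-1880/9 - 94*sqrt(6)) + 9254) = 1/(81406/9 - 94*sqrt(6))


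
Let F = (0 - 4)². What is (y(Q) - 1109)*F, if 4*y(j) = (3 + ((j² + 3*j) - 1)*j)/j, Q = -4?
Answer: -17735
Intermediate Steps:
F = 16 (F = (-4)² = 16)
y(j) = (3 + j*(-1 + j² + 3*j))/(4*j) (y(j) = ((3 + ((j² + 3*j) - 1)*j)/j)/4 = ((3 + (-1 + j² + 3*j)*j)/j)/4 = ((3 + j*(-1 + j² + 3*j))/j)/4 = (3 + j*(-1 + j² + 3*j))/(4*j))
(y(Q) - 1109)*F = ((¼)*(3 - 4*(-1 + (-4)² + 3*(-4)))/(-4) - 1109)*16 = ((¼)*(-¼)*(3 - 4*(-1 + 16 - 12)) - 1109)*16 = ((¼)*(-¼)*(3 - 4*3) - 1109)*16 = ((¼)*(-¼)*(3 - 12) - 1109)*16 = ((¼)*(-¼)*(-9) - 1109)*16 = (9/16 - 1109)*16 = -17735/16*16 = -17735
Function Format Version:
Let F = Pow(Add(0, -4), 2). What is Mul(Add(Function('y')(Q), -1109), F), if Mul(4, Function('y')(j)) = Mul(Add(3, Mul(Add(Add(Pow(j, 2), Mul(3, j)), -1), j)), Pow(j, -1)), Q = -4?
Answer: -17735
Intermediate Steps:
F = 16 (F = Pow(-4, 2) = 16)
Function('y')(j) = Mul(Rational(1, 4), Pow(j, -1), Add(3, Mul(j, Add(-1, Pow(j, 2), Mul(3, j))))) (Function('y')(j) = Mul(Rational(1, 4), Mul(Add(3, Mul(Add(Add(Pow(j, 2), Mul(3, j)), -1), j)), Pow(j, -1))) = Mul(Rational(1, 4), Mul(Add(3, Mul(Add(-1, Pow(j, 2), Mul(3, j)), j)), Pow(j, -1))) = Mul(Rational(1, 4), Mul(Add(3, Mul(j, Add(-1, Pow(j, 2), Mul(3, j)))), Pow(j, -1))) = Mul(Rational(1, 4), Mul(Pow(j, -1), Add(3, Mul(j, Add(-1, Pow(j, 2), Mul(3, j)))))) = Mul(Rational(1, 4), Pow(j, -1), Add(3, Mul(j, Add(-1, Pow(j, 2), Mul(3, j))))))
Mul(Add(Function('y')(Q), -1109), F) = Mul(Add(Mul(Rational(1, 4), Pow(-4, -1), Add(3, Mul(-4, Add(-1, Pow(-4, 2), Mul(3, -4))))), -1109), 16) = Mul(Add(Mul(Rational(1, 4), Rational(-1, 4), Add(3, Mul(-4, Add(-1, 16, -12)))), -1109), 16) = Mul(Add(Mul(Rational(1, 4), Rational(-1, 4), Add(3, Mul(-4, 3))), -1109), 16) = Mul(Add(Mul(Rational(1, 4), Rational(-1, 4), Add(3, -12)), -1109), 16) = Mul(Add(Mul(Rational(1, 4), Rational(-1, 4), -9), -1109), 16) = Mul(Add(Rational(9, 16), -1109), 16) = Mul(Rational(-17735, 16), 16) = -17735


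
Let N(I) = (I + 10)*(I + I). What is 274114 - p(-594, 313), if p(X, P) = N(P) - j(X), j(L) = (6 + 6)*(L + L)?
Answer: 57660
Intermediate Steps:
j(L) = 24*L (j(L) = 12*(2*L) = 24*L)
N(I) = 2*I*(10 + I) (N(I) = (10 + I)*(2*I) = 2*I*(10 + I))
p(X, P) = -24*X + 2*P*(10 + P) (p(X, P) = 2*P*(10 + P) - 24*X = -24*X + 2*P*(10 + P))
274114 - p(-594, 313) = 274114 - (-24*(-594) + 2*313*(10 + 313)) = 274114 - (14256 + 2*313*323) = 274114 - (14256 + 202198) = 274114 - 1*216454 = 274114 - 216454 = 57660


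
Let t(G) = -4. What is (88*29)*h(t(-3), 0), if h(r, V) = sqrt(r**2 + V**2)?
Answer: 10208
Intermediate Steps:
h(r, V) = sqrt(V**2 + r**2)
(88*29)*h(t(-3), 0) = (88*29)*sqrt(0**2 + (-4)**2) = 2552*sqrt(0 + 16) = 2552*sqrt(16) = 2552*4 = 10208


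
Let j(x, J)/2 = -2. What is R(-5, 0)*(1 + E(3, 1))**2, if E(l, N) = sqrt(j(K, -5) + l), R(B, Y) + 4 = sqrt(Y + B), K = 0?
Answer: -8*I - 2*sqrt(5) ≈ -4.4721 - 8.0*I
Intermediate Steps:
j(x, J) = -4 (j(x, J) = 2*(-2) = -4)
R(B, Y) = -4 + sqrt(B + Y) (R(B, Y) = -4 + sqrt(Y + B) = -4 + sqrt(B + Y))
E(l, N) = sqrt(-4 + l)
R(-5, 0)*(1 + E(3, 1))**2 = (-4 + sqrt(-5 + 0))*(1 + sqrt(-4 + 3))**2 = (-4 + sqrt(-5))*(1 + sqrt(-1))**2 = (-4 + I*sqrt(5))*(1 + I)**2 = (1 + I)**2*(-4 + I*sqrt(5))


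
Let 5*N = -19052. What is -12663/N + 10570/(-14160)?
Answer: 17379019/6744408 ≈ 2.5768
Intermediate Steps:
N = -19052/5 (N = (⅕)*(-19052) = -19052/5 ≈ -3810.4)
-12663/N + 10570/(-14160) = -12663/(-19052/5) + 10570/(-14160) = -12663*(-5/19052) + 10570*(-1/14160) = 63315/19052 - 1057/1416 = 17379019/6744408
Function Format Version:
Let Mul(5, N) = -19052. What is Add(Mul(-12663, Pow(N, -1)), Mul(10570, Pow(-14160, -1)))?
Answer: Rational(17379019, 6744408) ≈ 2.5768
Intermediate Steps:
N = Rational(-19052, 5) (N = Mul(Rational(1, 5), -19052) = Rational(-19052, 5) ≈ -3810.4)
Add(Mul(-12663, Pow(N, -1)), Mul(10570, Pow(-14160, -1))) = Add(Mul(-12663, Pow(Rational(-19052, 5), -1)), Mul(10570, Pow(-14160, -1))) = Add(Mul(-12663, Rational(-5, 19052)), Mul(10570, Rational(-1, 14160))) = Add(Rational(63315, 19052), Rational(-1057, 1416)) = Rational(17379019, 6744408)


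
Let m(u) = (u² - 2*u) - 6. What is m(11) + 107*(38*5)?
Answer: 20423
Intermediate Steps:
m(u) = -6 + u² - 2*u
m(11) + 107*(38*5) = (-6 + 11² - 2*11) + 107*(38*5) = (-6 + 121 - 22) + 107*190 = 93 + 20330 = 20423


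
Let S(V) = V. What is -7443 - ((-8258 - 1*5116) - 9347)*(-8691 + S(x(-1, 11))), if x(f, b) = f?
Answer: -197498375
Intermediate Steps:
-7443 - ((-8258 - 1*5116) - 9347)*(-8691 + S(x(-1, 11))) = -7443 - ((-8258 - 1*5116) - 9347)*(-8691 - 1) = -7443 - ((-8258 - 5116) - 9347)*(-8692) = -7443 - (-13374 - 9347)*(-8692) = -7443 - (-22721)*(-8692) = -7443 - 1*197490932 = -7443 - 197490932 = -197498375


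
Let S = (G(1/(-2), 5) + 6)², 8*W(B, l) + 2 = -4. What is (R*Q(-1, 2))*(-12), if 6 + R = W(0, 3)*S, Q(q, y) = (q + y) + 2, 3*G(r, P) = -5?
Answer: 723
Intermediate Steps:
G(r, P) = -5/3 (G(r, P) = (⅓)*(-5) = -5/3)
W(B, l) = -¾ (W(B, l) = -¼ + (⅛)*(-4) = -¼ - ½ = -¾)
Q(q, y) = 2 + q + y
S = 169/9 (S = (-5/3 + 6)² = (13/3)² = 169/9 ≈ 18.778)
R = -241/12 (R = -6 - ¾*169/9 = -6 - 169/12 = -241/12 ≈ -20.083)
(R*Q(-1, 2))*(-12) = -241*(2 - 1 + 2)/12*(-12) = -241/12*3*(-12) = -241/4*(-12) = 723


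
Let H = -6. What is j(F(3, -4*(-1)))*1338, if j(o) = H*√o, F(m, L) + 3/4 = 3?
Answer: -12042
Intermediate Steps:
F(m, L) = 9/4 (F(m, L) = -¾ + 3 = 9/4)
j(o) = -6*√o
j(F(3, -4*(-1)))*1338 = -6*√(9/4)*1338 = -6*3/2*1338 = -9*1338 = -12042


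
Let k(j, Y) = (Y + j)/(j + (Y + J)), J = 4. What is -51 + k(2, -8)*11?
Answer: -18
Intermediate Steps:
k(j, Y) = (Y + j)/(4 + Y + j) (k(j, Y) = (Y + j)/(j + (Y + 4)) = (Y + j)/(j + (4 + Y)) = (Y + j)/(4 + Y + j))
-51 + k(2, -8)*11 = -51 + ((-8 + 2)/(4 - 8 + 2))*11 = -51 + (-6/(-2))*11 = -51 - 1/2*(-6)*11 = -51 + 3*11 = -51 + 33 = -18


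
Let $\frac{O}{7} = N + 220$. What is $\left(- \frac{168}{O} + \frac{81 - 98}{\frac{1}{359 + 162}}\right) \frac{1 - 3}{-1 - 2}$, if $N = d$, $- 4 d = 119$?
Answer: $- \frac{13480546}{2283} \approx -5904.8$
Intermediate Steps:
$d = - \frac{119}{4}$ ($d = \left(- \frac{1}{4}\right) 119 = - \frac{119}{4} \approx -29.75$)
$N = - \frac{119}{4} \approx -29.75$
$O = \frac{5327}{4}$ ($O = 7 \left(- \frac{119}{4} + 220\right) = 7 \cdot \frac{761}{4} = \frac{5327}{4} \approx 1331.8$)
$\left(- \frac{168}{O} + \frac{81 - 98}{\frac{1}{359 + 162}}\right) \frac{1 - 3}{-1 - 2} = \left(- \frac{168}{\frac{5327}{4}} + \frac{81 - 98}{\frac{1}{359 + 162}}\right) \frac{1 - 3}{-1 - 2} = \left(\left(-168\right) \frac{4}{5327} - \frac{17}{\frac{1}{521}}\right) \left(- \frac{2}{-3}\right) = \left(- \frac{96}{761} - 17 \frac{1}{\frac{1}{521}}\right) \left(\left(-2\right) \left(- \frac{1}{3}\right)\right) = \left(- \frac{96}{761} - 8857\right) \frac{2}{3} = \left(- \frac{6740273}{761}\right) \frac{2}{3} = - \frac{13480546}{2283}$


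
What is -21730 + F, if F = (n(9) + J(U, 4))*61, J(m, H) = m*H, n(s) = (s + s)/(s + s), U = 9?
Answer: -19473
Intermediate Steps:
n(s) = 1 (n(s) = (2*s)/((2*s)) = (2*s)*(1/(2*s)) = 1)
J(m, H) = H*m
F = 2257 (F = (1 + 4*9)*61 = (1 + 36)*61 = 37*61 = 2257)
-21730 + F = -21730 + 2257 = -19473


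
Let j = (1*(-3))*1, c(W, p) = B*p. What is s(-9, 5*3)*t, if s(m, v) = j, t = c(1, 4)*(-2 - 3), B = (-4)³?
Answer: -3840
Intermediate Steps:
B = -64
c(W, p) = -64*p
j = -3 (j = -3*1 = -3)
t = 1280 (t = (-64*4)*(-2 - 3) = -256*(-5) = 1280)
s(m, v) = -3
s(-9, 5*3)*t = -3*1280 = -3840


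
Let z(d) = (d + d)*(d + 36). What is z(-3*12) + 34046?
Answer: 34046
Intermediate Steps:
z(d) = 2*d*(36 + d) (z(d) = (2*d)*(36 + d) = 2*d*(36 + d))
z(-3*12) + 34046 = 2*(-3*12)*(36 - 3*12) + 34046 = 2*(-36)*(36 - 36) + 34046 = 2*(-36)*0 + 34046 = 0 + 34046 = 34046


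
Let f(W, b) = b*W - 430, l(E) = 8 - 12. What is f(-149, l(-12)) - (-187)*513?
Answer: 96097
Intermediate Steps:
l(E) = -4
f(W, b) = -430 + W*b (f(W, b) = W*b - 430 = -430 + W*b)
f(-149, l(-12)) - (-187)*513 = (-430 - 149*(-4)) - (-187)*513 = (-430 + 596) - 1*(-95931) = 166 + 95931 = 96097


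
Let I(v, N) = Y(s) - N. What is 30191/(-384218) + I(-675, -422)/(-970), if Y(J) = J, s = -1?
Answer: -2513698/4903835 ≈ -0.51260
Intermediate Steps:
I(v, N) = -1 - N
30191/(-384218) + I(-675, -422)/(-970) = 30191/(-384218) + (-1 - 1*(-422))/(-970) = 30191*(-1/384218) + (-1 + 422)*(-1/970) = -1589/20222 + 421*(-1/970) = -1589/20222 - 421/970 = -2513698/4903835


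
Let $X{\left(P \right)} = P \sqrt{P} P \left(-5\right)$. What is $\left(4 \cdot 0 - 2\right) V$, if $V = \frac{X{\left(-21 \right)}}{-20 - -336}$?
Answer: $\frac{2205 i \sqrt{21}}{158} \approx 63.953 i$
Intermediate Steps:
$X{\left(P \right)} = - 5 P^{\frac{5}{2}}$ ($X{\left(P \right)} = P^{\frac{3}{2}} P \left(-5\right) = P^{\frac{5}{2}} \left(-5\right) = - 5 P^{\frac{5}{2}}$)
$V = - \frac{2205 i \sqrt{21}}{316}$ ($V = \frac{\left(-5\right) \left(-21\right)^{\frac{5}{2}}}{-20 - -336} = \frac{\left(-5\right) 441 i \sqrt{21}}{-20 + 336} = \frac{\left(-2205\right) i \sqrt{21}}{316} = - 2205 i \sqrt{21} \cdot \frac{1}{316} = - \frac{2205 i \sqrt{21}}{316} \approx - 31.977 i$)
$\left(4 \cdot 0 - 2\right) V = \left(4 \cdot 0 - 2\right) \left(- \frac{2205 i \sqrt{21}}{316}\right) = \left(0 - 2\right) \left(- \frac{2205 i \sqrt{21}}{316}\right) = - 2 \left(- \frac{2205 i \sqrt{21}}{316}\right) = \frac{2205 i \sqrt{21}}{158}$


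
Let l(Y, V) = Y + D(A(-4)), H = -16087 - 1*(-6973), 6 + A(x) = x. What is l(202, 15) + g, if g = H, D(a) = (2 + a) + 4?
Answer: -8916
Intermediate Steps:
A(x) = -6 + x
D(a) = 6 + a
H = -9114 (H = -16087 + 6973 = -9114)
l(Y, V) = -4 + Y (l(Y, V) = Y + (6 + (-6 - 4)) = Y + (6 - 10) = Y - 4 = -4 + Y)
g = -9114
l(202, 15) + g = (-4 + 202) - 9114 = 198 - 9114 = -8916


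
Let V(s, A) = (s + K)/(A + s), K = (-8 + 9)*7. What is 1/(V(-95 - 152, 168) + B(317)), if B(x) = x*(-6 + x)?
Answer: 79/7788613 ≈ 1.0143e-5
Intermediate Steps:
K = 7 (K = 1*7 = 7)
V(s, A) = (7 + s)/(A + s) (V(s, A) = (s + 7)/(A + s) = (7 + s)/(A + s))
1/(V(-95 - 152, 168) + B(317)) = 1/((7 + (-95 - 152))/(168 + (-95 - 152)) + 317*(-6 + 317)) = 1/((7 - 247)/(168 - 247) + 317*311) = 1/(-240/(-79) + 98587) = 1/(-1/79*(-240) + 98587) = 1/(240/79 + 98587) = 1/(7788613/79) = 79/7788613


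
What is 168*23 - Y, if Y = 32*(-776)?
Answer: 28696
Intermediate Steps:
Y = -24832
168*23 - Y = 168*23 - 1*(-24832) = 3864 + 24832 = 28696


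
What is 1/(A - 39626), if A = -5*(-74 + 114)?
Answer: -1/39826 ≈ -2.5109e-5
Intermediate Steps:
A = -200 (A = -5*40 = -200)
1/(A - 39626) = 1/(-200 - 39626) = 1/(-39826) = -1/39826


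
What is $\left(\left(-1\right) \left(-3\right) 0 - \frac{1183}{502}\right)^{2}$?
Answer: $\frac{1399489}{252004} \approx 5.5534$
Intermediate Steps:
$\left(\left(-1\right) \left(-3\right) 0 - \frac{1183}{502}\right)^{2} = \left(3 \cdot 0 - \frac{1183}{502}\right)^{2} = \left(0 - \frac{1183}{502}\right)^{2} = \left(- \frac{1183}{502}\right)^{2} = \frac{1399489}{252004}$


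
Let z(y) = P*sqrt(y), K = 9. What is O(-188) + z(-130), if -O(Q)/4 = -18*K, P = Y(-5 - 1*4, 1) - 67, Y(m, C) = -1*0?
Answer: 648 - 67*I*sqrt(130) ≈ 648.0 - 763.92*I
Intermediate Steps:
Y(m, C) = 0
P = -67 (P = 0 - 67 = -67)
O(Q) = 648 (O(Q) = -(-72)*9 = -4*(-162) = 648)
z(y) = -67*sqrt(y)
O(-188) + z(-130) = 648 - 67*I*sqrt(130)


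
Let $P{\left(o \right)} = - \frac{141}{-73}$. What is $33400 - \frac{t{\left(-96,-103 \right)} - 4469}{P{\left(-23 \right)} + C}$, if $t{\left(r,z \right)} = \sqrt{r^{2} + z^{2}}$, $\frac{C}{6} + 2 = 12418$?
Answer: $\frac{181641182837}{5438349} - \frac{365 \sqrt{793}}{5438349} \approx 33400.0$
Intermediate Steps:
$C = 74496$ ($C = -12 + 6 \cdot 12418 = -12 + 74508 = 74496$)
$P{\left(o \right)} = \frac{141}{73}$ ($P{\left(o \right)} = \left(-141\right) \left(- \frac{1}{73}\right) = \frac{141}{73}$)
$33400 - \frac{t{\left(-96,-103 \right)} - 4469}{P{\left(-23 \right)} + C} = 33400 - \frac{\sqrt{\left(-96\right)^{2} + \left(-103\right)^{2}} - 4469}{\frac{141}{73} + 74496} = 33400 - \frac{\sqrt{9216 + 10609} - 4469}{\frac{5438349}{73}} = 33400 - \left(\sqrt{19825} - 4469\right) \frac{73}{5438349} = 33400 - \left(5 \sqrt{793} - 4469\right) \frac{73}{5438349} = 33400 - \left(-4469 + 5 \sqrt{793}\right) \frac{73}{5438349} = 33400 - \left(- \frac{326237}{5438349} + \frac{365 \sqrt{793}}{5438349}\right) = 33400 + \left(\frac{326237}{5438349} - \frac{365 \sqrt{793}}{5438349}\right) = \frac{181641182837}{5438349} - \frac{365 \sqrt{793}}{5438349}$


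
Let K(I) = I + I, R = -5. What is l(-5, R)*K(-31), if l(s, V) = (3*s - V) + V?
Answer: 930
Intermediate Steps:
K(I) = 2*I
l(s, V) = 3*s (l(s, V) = (-V + 3*s) + V = 3*s)
l(-5, R)*K(-31) = (3*(-5))*(2*(-31)) = -15*(-62) = 930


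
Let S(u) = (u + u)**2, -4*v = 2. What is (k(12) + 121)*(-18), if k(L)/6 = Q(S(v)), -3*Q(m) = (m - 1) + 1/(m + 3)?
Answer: -2169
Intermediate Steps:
v = -1/2 (v = -1/4*2 = -1/2 ≈ -0.50000)
S(u) = 4*u**2 (S(u) = (2*u)**2 = 4*u**2)
Q(m) = 1/3 - m/3 - 1/(3*(3 + m)) (Q(m) = -((m - 1) + 1/(m + 3))/3 = -((-1 + m) + 1/(3 + m))/3 = -(-1 + m + 1/(3 + m))/3 = 1/3 - m/3 - 1/(3*(3 + m)))
k(L) = -1/2 (k(L) = 6*((2 - (4*(-1/2)**2)**2 - 8*(-1/2)**2)/(3*(3 + 4*(-1/2)**2))) = 6*((2 - (4*(1/4))**2 - 8/4)/(3*(3 + 4*(1/4)))) = 6*((2 - 1*1**2 - 2*1)/(3*(3 + 1))) = 6*((1/3)*(2 - 1*1 - 2)/4) = 6*((1/3)*(1/4)*(2 - 1 - 2)) = 6*((1/3)*(1/4)*(-1)) = 6*(-1/12) = -1/2)
(k(12) + 121)*(-18) = (-1/2 + 121)*(-18) = (241/2)*(-18) = -2169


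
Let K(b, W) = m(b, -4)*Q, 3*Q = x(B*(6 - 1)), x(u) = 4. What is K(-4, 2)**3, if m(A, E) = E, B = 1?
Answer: -4096/27 ≈ -151.70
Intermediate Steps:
Q = 4/3 (Q = (1/3)*4 = 4/3 ≈ 1.3333)
K(b, W) = -16/3 (K(b, W) = -4*4/3 = -16/3)
K(-4, 2)**3 = (-16/3)**3 = -4096/27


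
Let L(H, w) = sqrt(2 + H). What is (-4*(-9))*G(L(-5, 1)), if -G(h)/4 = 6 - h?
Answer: -864 + 144*I*sqrt(3) ≈ -864.0 + 249.42*I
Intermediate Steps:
G(h) = -24 + 4*h (G(h) = -4*(6 - h) = -24 + 4*h)
(-4*(-9))*G(L(-5, 1)) = (-4*(-9))*(-24 + 4*sqrt(2 - 5)) = 36*(-24 + 4*sqrt(-3)) = 36*(-24 + 4*(I*sqrt(3))) = 36*(-24 + 4*I*sqrt(3)) = -864 + 144*I*sqrt(3)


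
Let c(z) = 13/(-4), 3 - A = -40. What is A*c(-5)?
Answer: -559/4 ≈ -139.75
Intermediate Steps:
A = 43 (A = 3 - 1*(-40) = 3 + 40 = 43)
c(z) = -13/4 (c(z) = 13*(-¼) = -13/4)
A*c(-5) = 43*(-13/4) = -559/4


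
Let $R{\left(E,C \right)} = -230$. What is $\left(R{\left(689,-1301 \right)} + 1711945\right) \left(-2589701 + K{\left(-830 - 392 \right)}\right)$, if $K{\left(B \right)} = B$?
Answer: $-4434921762945$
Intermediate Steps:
$\left(R{\left(689,-1301 \right)} + 1711945\right) \left(-2589701 + K{\left(-830 - 392 \right)}\right) = \left(-230 + 1711945\right) \left(-2589701 - 1222\right) = 1711715 \left(-2589701 - 1222\right) = 1711715 \left(-2590923\right) = -4434921762945$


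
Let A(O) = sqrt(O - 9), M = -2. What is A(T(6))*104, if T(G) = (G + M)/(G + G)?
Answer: 104*I*sqrt(78)/3 ≈ 306.17*I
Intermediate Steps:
T(G) = (-2 + G)/(2*G) (T(G) = (G - 2)/(G + G) = (-2 + G)/((2*G)) = (-2 + G)*(1/(2*G)) = (-2 + G)/(2*G))
A(O) = sqrt(-9 + O)
A(T(6))*104 = sqrt(-9 + (1/2)*(-2 + 6)/6)*104 = sqrt(-9 + (1/2)*(1/6)*4)*104 = sqrt(-9 + 1/3)*104 = sqrt(-26/3)*104 = (I*sqrt(78)/3)*104 = 104*I*sqrt(78)/3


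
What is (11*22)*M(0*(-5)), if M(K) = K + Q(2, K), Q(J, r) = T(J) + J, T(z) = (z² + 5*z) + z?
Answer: 4356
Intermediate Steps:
T(z) = z² + 6*z
Q(J, r) = J + J*(6 + J) (Q(J, r) = J*(6 + J) + J = J + J*(6 + J))
M(K) = 18 + K (M(K) = K + 2*(7 + 2) = K + 2*9 = K + 18 = 18 + K)
(11*22)*M(0*(-5)) = (11*22)*(18 + 0*(-5)) = 242*(18 + 0) = 242*18 = 4356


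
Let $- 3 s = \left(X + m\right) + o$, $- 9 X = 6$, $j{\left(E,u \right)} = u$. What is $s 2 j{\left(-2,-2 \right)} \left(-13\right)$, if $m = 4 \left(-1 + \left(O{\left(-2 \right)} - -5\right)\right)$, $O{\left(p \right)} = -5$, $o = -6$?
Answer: $\frac{1664}{9} \approx 184.89$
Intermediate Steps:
$X = - \frac{2}{3}$ ($X = \left(- \frac{1}{9}\right) 6 = - \frac{2}{3} \approx -0.66667$)
$m = -4$ ($m = 4 \left(-1 - 0\right) = 4 \left(-1 + \left(-5 + 5\right)\right) = 4 \left(-1 + 0\right) = 4 \left(-1\right) = -4$)
$s = \frac{32}{9}$ ($s = - \frac{\left(- \frac{2}{3} - 4\right) - 6}{3} = - \frac{- \frac{14}{3} - 6}{3} = \left(- \frac{1}{3}\right) \left(- \frac{32}{3}\right) = \frac{32}{9} \approx 3.5556$)
$s 2 j{\left(-2,-2 \right)} \left(-13\right) = \frac{32 \cdot 2 \left(-2\right)}{9} \left(-13\right) = \frac{32}{9} \left(-4\right) \left(-13\right) = \left(- \frac{128}{9}\right) \left(-13\right) = \frac{1664}{9}$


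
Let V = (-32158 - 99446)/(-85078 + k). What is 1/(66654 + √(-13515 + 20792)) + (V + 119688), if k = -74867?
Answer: 28350108939572491142/236865133025285 - √7277/4442748439 ≈ 1.1969e+5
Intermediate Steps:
V = 43868/53315 (V = (-32158 - 99446)/(-85078 - 74867) = -131604/(-159945) = -131604*(-1/159945) = 43868/53315 ≈ 0.82281)
1/(66654 + √(-13515 + 20792)) + (V + 119688) = 1/(66654 + √(-13515 + 20792)) + (43868/53315 + 119688) = 1/(66654 + √7277) + 6381209588/53315 = 6381209588/53315 + 1/(66654 + √7277)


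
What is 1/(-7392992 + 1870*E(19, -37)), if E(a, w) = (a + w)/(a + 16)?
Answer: -7/51757676 ≈ -1.3525e-7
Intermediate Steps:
E(a, w) = (a + w)/(16 + a)
1/(-7392992 + 1870*E(19, -37)) = 1/(-7392992 + 1870*((19 - 37)/(16 + 19))) = 1/(-7392992 + 1870*(-18/35)) = 1/(-7392992 - 6732/7) = 1/(-51757676/7) = -7/51757676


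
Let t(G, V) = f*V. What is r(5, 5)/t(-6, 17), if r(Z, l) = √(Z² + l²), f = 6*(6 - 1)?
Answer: √2/102 ≈ 0.013865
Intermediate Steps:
f = 30 (f = 6*5 = 30)
t(G, V) = 30*V
r(5, 5)/t(-6, 17) = √(5² + 5²)/((30*17)) = √(25 + 25)/510 = √50*(1/510) = (5*√2)*(1/510) = √2/102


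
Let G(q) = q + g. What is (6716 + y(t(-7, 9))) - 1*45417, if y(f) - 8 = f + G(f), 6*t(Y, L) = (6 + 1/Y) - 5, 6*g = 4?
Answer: -812533/21 ≈ -38692.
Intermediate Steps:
g = ⅔ (g = (⅙)*4 = ⅔ ≈ 0.66667)
t(Y, L) = ⅙ + 1/(6*Y) (t(Y, L) = ((6 + 1/Y) - 5)/6 = (1 + 1/Y)/6 = ⅙ + 1/(6*Y))
G(q) = ⅔ + q (G(q) = q + ⅔ = ⅔ + q)
y(f) = 26/3 + 2*f (y(f) = 8 + (f + (⅔ + f)) = 8 + (⅔ + 2*f) = 26/3 + 2*f)
(6716 + y(t(-7, 9))) - 1*45417 = (6716 + (26/3 + 2*((⅙)*(1 - 7)/(-7)))) - 1*45417 = (6716 + (26/3 + 2*((⅙)*(-⅐)*(-6)))) - 45417 = (6716 + (26/3 + 2*(⅐))) - 45417 = (6716 + (26/3 + 2/7)) - 45417 = (6716 + 188/21) - 45417 = 141224/21 - 45417 = -812533/21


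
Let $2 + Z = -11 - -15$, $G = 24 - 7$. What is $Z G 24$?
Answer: $816$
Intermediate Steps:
$G = 17$
$Z = 2$ ($Z = -2 - -4 = -2 + \left(-11 + 15\right) = -2 + 4 = 2$)
$Z G 24 = 2 \cdot 17 \cdot 24 = 34 \cdot 24 = 816$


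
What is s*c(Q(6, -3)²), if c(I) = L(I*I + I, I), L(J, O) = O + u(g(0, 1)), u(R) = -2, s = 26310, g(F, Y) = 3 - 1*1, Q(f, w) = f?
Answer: 894540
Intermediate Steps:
g(F, Y) = 2 (g(F, Y) = 3 - 1 = 2)
L(J, O) = -2 + O (L(J, O) = O - 2 = -2 + O)
c(I) = -2 + I
s*c(Q(6, -3)²) = 26310*(-2 + 6²) = 26310*(-2 + 36) = 26310*34 = 894540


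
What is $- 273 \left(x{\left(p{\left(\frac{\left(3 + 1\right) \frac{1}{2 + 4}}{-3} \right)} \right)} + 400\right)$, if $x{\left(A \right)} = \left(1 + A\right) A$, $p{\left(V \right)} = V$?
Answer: $- \frac{2947126}{27} \approx -1.0915 \cdot 10^{5}$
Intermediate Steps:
$x{\left(A \right)} = A \left(1 + A\right)$
$- 273 \left(x{\left(p{\left(\frac{\left(3 + 1\right) \frac{1}{2 + 4}}{-3} \right)} \right)} + 400\right) = - 273 \left(\frac{\left(3 + 1\right) \frac{1}{2 + 4}}{-3} \left(1 + \frac{\left(3 + 1\right) \frac{1}{2 + 4}}{-3}\right) + 400\right) = - 273 \left(\frac{4}{6} \left(- \frac{1}{3}\right) \left(1 + \frac{4}{6} \left(- \frac{1}{3}\right)\right) + 400\right) = - 273 \left(4 \cdot \frac{1}{6} \left(- \frac{1}{3}\right) \left(1 + 4 \cdot \frac{1}{6} \left(- \frac{1}{3}\right)\right) + 400\right) = - 273 \left(\frac{2}{3} \left(- \frac{1}{3}\right) \left(1 + \frac{2}{3} \left(- \frac{1}{3}\right)\right) + 400\right) = - 273 \left(- \frac{2 \left(1 - \frac{2}{9}\right)}{9} + 400\right) = - 273 \left(\left(- \frac{2}{9}\right) \frac{7}{9} + 400\right) = - 273 \left(- \frac{14}{81} + 400\right) = \left(-273\right) \frac{32386}{81} = - \frac{2947126}{27}$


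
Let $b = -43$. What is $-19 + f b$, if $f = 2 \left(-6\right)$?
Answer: $497$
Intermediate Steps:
$f = -12$
$-19 + f b = -19 - -516 = -19 + 516 = 497$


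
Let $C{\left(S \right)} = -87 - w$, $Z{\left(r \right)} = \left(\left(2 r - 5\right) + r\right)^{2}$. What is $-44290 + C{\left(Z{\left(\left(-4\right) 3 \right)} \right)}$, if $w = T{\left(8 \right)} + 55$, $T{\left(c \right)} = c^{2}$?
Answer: $-44496$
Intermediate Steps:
$w = 119$ ($w = 8^{2} + 55 = 64 + 55 = 119$)
$Z{\left(r \right)} = \left(-5 + 3 r\right)^{2}$ ($Z{\left(r \right)} = \left(\left(-5 + 2 r\right) + r\right)^{2} = \left(-5 + 3 r\right)^{2}$)
$C{\left(S \right)} = -206$ ($C{\left(S \right)} = -87 - 119 = -206$)
$-44290 + C{\left(Z{\left(\left(-4\right) 3 \right)} \right)} = -44290 - 206 = -44496$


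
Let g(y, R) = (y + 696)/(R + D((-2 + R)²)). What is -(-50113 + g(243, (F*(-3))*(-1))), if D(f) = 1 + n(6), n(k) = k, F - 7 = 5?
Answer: 2153920/43 ≈ 50091.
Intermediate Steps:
F = 12 (F = 7 + 5 = 12)
D(f) = 7 (D(f) = 1 + 6 = 7)
g(y, R) = (696 + y)/(7 + R) (g(y, R) = (y + 696)/(R + 7) = (696 + y)/(7 + R))
-(-50113 + g(243, (F*(-3))*(-1))) = -(-50113 + (696 + 243)/(7 + (12*(-3))*(-1))) = -(-50113 + 939/(7 - 36*(-1))) = -(-50113 + 939/(7 + 36)) = -(-50113 + 939/43) = -1*(-2153920/43) = 2153920/43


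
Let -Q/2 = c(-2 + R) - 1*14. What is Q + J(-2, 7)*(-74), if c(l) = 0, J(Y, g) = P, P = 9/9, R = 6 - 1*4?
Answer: -46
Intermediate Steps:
R = 2 (R = 6 - 4 = 2)
P = 1 (P = 9*(⅑) = 1)
J(Y, g) = 1
Q = 28 (Q = -2*(0 - 1*14) = -2*(0 - 14) = -2*(-14) = 28)
Q + J(-2, 7)*(-74) = 28 + 1*(-74) = 28 - 74 = -46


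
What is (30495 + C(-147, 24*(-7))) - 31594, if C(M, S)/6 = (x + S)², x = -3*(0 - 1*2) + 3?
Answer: 150587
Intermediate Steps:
x = 9 (x = -3*(0 - 2) + 3 = -3*(-2) + 3 = 6 + 3 = 9)
C(M, S) = 6*(9 + S)²
(30495 + C(-147, 24*(-7))) - 31594 = (30495 + 6*(9 + 24*(-7))²) - 31594 = (30495 + 6*(9 - 168)²) - 31594 = (30495 + 6*(-159)²) - 31594 = (30495 + 6*25281) - 31594 = (30495 + 151686) - 31594 = 182181 - 31594 = 150587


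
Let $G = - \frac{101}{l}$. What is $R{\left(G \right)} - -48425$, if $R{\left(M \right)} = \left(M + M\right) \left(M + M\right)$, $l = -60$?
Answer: $\frac{43592701}{900} \approx 48436.0$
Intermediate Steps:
$G = \frac{101}{60}$ ($G = - \frac{101}{-60} = \left(-101\right) \left(- \frac{1}{60}\right) = \frac{101}{60} \approx 1.6833$)
$R{\left(M \right)} = 4 M^{2}$ ($R{\left(M \right)} = 2 M 2 M = 4 M^{2}$)
$R{\left(G \right)} - -48425 = 4 \left(\frac{101}{60}\right)^{2} - -48425 = 4 \cdot \frac{10201}{3600} + 48425 = \frac{10201}{900} + 48425 = \frac{43592701}{900}$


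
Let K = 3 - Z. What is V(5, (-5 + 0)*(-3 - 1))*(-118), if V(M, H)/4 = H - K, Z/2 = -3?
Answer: -5192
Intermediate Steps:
Z = -6 (Z = 2*(-3) = -6)
K = 9 (K = 3 - 1*(-6) = 3 + 6 = 9)
V(M, H) = -36 + 4*H (V(M, H) = 4*(H - 1*9) = 4*(H - 9) = 4*(-9 + H) = -36 + 4*H)
V(5, (-5 + 0)*(-3 - 1))*(-118) = (-36 + 4*((-5 + 0)*(-3 - 1)))*(-118) = (-36 + 4*(-5*(-4)))*(-118) = (-36 + 4*20)*(-118) = (-36 + 80)*(-118) = 44*(-118) = -5192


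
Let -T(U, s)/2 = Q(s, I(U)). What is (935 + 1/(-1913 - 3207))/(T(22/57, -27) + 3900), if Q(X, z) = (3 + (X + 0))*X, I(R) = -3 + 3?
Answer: 1595733/4444160 ≈ 0.35906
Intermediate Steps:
I(R) = 0
Q(X, z) = X*(3 + X) (Q(X, z) = (3 + X)*X = X*(3 + X))
T(U, s) = -2*s*(3 + s)
(935 + 1/(-1913 - 3207))/(T(22/57, -27) + 3900) = (935 + 1/(-1913 - 3207))/(-2*(-27)*(3 - 27) + 3900) = (935 + 1/(-5120))/(-2*(-27)*(-24) + 3900) = (935 - 1/5120)/(-1296 + 3900) = (4787199/5120)/2604 = (4787199/5120)*(1/2604) = 1595733/4444160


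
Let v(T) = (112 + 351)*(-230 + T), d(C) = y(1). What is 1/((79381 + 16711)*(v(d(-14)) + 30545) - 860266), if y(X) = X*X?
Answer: -1/7254076610 ≈ -1.3785e-10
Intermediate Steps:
y(X) = X²
d(C) = 1 (d(C) = 1² = 1)
v(T) = -106490 + 463*T (v(T) = 463*(-230 + T) = -106490 + 463*T)
1/((79381 + 16711)*(v(d(-14)) + 30545) - 860266) = 1/((79381 + 16711)*((-106490 + 463*1) + 30545) - 860266) = 1/(96092*((-106490 + 463) + 30545) - 860266) = 1/(96092*(-106027 + 30545) - 860266) = 1/(96092*(-75482) - 860266) = 1/(-7253216344 - 860266) = 1/(-7254076610) = -1/7254076610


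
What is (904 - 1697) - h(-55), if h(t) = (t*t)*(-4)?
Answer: 11307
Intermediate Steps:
h(t) = -4*t² (h(t) = t²*(-4) = -4*t²)
(904 - 1697) - h(-55) = (904 - 1697) - (-4)*(-55)² = -793 - (-4)*3025 = -793 - 1*(-12100) = -793 + 12100 = 11307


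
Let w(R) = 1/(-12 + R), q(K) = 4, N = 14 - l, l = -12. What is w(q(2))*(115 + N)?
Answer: -141/8 ≈ -17.625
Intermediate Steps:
N = 26 (N = 14 - 1*(-12) = 14 + 12 = 26)
w(q(2))*(115 + N) = (115 + 26)/(-12 + 4) = 141/(-8) = -⅛*141 = -141/8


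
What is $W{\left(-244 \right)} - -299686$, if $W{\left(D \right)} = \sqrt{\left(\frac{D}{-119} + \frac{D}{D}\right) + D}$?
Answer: $299686 + \frac{i \sqrt{3412087}}{119} \approx 2.9969 \cdot 10^{5} + 15.523 i$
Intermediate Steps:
$W{\left(D \right)} = \sqrt{1 + \frac{118 D}{119}}$ ($W{\left(D \right)} = \sqrt{\left(D \left(- \frac{1}{119}\right) + 1\right) + D} = \sqrt{\left(- \frac{D}{119} + 1\right) + D} = \sqrt{\left(1 - \frac{D}{119}\right) + D} = \sqrt{1 + \frac{118 D}{119}}$)
$W{\left(-244 \right)} - -299686 = \frac{\sqrt{14161 + 14042 \left(-244\right)}}{119} - -299686 = \frac{\sqrt{14161 - 3426248}}{119} + 299686 = \frac{\sqrt{-3412087}}{119} + 299686 = \frac{i \sqrt{3412087}}{119} + 299686 = 299686 + \frac{i \sqrt{3412087}}{119}$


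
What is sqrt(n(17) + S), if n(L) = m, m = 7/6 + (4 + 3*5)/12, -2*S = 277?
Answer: I*sqrt(543)/2 ≈ 11.651*I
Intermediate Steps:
S = -277/2 (S = -1/2*277 = -277/2 ≈ -138.50)
m = 11/4 (m = 7*(1/6) + (4 + 15)*(1/12) = 7/6 + 19*(1/12) = 7/6 + 19/12 = 11/4 ≈ 2.7500)
n(L) = 11/4
sqrt(n(17) + S) = sqrt(11/4 - 277/2) = sqrt(-543/4) = I*sqrt(543)/2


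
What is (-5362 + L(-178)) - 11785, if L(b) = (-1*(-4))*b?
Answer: -17859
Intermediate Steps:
L(b) = 4*b
(-5362 + L(-178)) - 11785 = (-5362 + 4*(-178)) - 11785 = (-5362 - 712) - 11785 = -6074 - 11785 = -17859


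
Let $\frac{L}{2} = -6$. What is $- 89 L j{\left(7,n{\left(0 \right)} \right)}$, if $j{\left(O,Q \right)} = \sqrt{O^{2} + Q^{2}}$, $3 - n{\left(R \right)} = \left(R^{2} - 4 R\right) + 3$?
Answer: $7476$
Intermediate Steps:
$L = -12$ ($L = 2 \left(-6\right) = -12$)
$n{\left(R \right)} = - R^{2} + 4 R$ ($n{\left(R \right)} = 3 - \left(\left(R^{2} - 4 R\right) + 3\right) = 3 - \left(3 + R^{2} - 4 R\right) = - R^{2} + 4 R$)
$- 89 L j{\left(7,n{\left(0 \right)} \right)} = \left(-89\right) \left(-12\right) \sqrt{7^{2} + \left(0 \left(4 - 0\right)\right)^{2}} = 1068 \sqrt{49 + \left(0 \left(4 + 0\right)\right)^{2}} = 1068 \sqrt{49 + \left(0 \cdot 4\right)^{2}} = 1068 \sqrt{49 + 0^{2}} = 1068 \sqrt{49 + 0} = 1068 \sqrt{49} = 1068 \cdot 7 = 7476$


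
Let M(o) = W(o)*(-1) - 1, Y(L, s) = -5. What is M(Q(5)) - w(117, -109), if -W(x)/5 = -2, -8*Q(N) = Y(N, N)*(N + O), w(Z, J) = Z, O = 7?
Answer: -128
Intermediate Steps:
Q(N) = 35/8 + 5*N/8 (Q(N) = -(-5)*(N + 7)/8 = -(-5)*(7 + N)/8 = -(-35 - 5*N)/8 = 35/8 + 5*N/8)
W(x) = 10 (W(x) = -5*(-2) = 10)
M(o) = -11 (M(o) = 10*(-1) - 1 = -10 - 1 = -11)
M(Q(5)) - w(117, -109) = -11 - 1*117 = -11 - 117 = -128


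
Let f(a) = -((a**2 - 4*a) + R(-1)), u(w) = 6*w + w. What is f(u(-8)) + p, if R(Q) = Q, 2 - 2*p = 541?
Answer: -7257/2 ≈ -3628.5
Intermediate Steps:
p = -539/2 (p = 1 - 1/2*541 = 1 - 541/2 = -539/2 ≈ -269.50)
u(w) = 7*w
f(a) = 1 - a**2 + 4*a (f(a) = -((a**2 - 4*a) - 1) = -(-1 + a**2 - 4*a) = 1 - a**2 + 4*a)
f(u(-8)) + p = (1 - (7*(-8))**2 + 4*(7*(-8))) - 539/2 = (1 - 1*(-56)**2 + 4*(-56)) - 539/2 = (1 - 1*3136 - 224) - 539/2 = (1 - 3136 - 224) - 539/2 = -3359 - 539/2 = -7257/2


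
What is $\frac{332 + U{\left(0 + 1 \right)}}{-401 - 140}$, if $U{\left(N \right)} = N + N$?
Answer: $- \frac{334}{541} \approx -0.61738$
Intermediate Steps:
$U{\left(N \right)} = 2 N$
$\frac{332 + U{\left(0 + 1 \right)}}{-401 - 140} = \frac{332 + 2 \left(0 + 1\right)}{-401 - 140} = \frac{332 + 2 \cdot 1}{-541} = \left(332 + 2\right) \left(- \frac{1}{541}\right) = 334 \left(- \frac{1}{541}\right) = - \frac{334}{541}$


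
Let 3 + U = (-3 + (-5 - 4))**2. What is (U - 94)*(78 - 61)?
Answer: 799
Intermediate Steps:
U = 141 (U = -3 + (-3 + (-5 - 4))**2 = -3 + (-3 - 9)**2 = -3 + (-12)**2 = -3 + 144 = 141)
(U - 94)*(78 - 61) = (141 - 94)*(78 - 61) = 47*17 = 799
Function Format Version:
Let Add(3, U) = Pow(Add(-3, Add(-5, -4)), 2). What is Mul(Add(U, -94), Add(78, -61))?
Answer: 799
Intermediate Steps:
U = 141 (U = Add(-3, Pow(Add(-3, Add(-5, -4)), 2)) = Add(-3, Pow(Add(-3, -9), 2)) = Add(-3, Pow(-12, 2)) = Add(-3, 144) = 141)
Mul(Add(U, -94), Add(78, -61)) = Mul(Add(141, -94), Add(78, -61)) = Mul(47, 17) = 799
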